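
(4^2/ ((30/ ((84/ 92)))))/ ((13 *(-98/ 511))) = -292/1495 = -0.20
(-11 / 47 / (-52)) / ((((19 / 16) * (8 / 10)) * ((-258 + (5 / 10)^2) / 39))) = -660/920683 = 0.00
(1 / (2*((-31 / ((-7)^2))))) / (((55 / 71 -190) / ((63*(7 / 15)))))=511413/4164850 = 0.12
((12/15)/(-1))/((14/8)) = -16/35 = -0.46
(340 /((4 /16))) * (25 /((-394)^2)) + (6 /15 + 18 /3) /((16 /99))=7726682/194045 = 39.82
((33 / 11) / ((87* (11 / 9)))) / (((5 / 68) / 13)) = 7956/1595 = 4.99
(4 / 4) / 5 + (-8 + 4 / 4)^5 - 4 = -84054/5 = -16810.80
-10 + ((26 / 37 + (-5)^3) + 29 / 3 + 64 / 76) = -261070/2109 = -123.79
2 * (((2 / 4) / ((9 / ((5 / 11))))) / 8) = 5/792 = 0.01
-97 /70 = -1.39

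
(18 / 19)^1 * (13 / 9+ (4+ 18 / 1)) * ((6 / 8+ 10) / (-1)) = -238.76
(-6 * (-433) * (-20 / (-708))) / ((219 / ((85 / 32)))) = 184025/206736 = 0.89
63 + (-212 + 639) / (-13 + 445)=27643/432 = 63.99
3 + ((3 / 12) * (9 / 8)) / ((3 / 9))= 123/32 = 3.84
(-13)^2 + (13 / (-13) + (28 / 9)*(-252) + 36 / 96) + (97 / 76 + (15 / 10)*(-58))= -106605/152 = -701.35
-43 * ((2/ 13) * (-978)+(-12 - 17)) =100319/13 = 7716.85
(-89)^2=7921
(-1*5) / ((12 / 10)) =-25/6 = -4.17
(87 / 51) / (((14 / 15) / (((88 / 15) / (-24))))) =-0.45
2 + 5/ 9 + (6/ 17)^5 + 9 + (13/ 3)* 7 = 41.89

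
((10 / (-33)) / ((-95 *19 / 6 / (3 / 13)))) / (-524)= -3/6762613 = 0.00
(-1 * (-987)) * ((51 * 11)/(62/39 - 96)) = -3084939/526 = -5864.90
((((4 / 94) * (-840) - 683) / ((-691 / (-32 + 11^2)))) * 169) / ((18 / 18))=508100021/32477 = 15644.92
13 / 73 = 0.18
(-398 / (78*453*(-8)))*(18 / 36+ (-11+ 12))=199/94224 = 0.00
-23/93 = -0.25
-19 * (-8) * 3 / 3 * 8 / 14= 608/7 = 86.86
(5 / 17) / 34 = 5/578 = 0.01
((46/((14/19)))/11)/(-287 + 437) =437/11550 = 0.04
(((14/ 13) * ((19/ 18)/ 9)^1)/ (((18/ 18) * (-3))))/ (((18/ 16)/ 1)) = -1064/28431 = -0.04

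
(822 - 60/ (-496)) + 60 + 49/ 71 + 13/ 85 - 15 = 649532217/748340 = 867.96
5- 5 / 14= 65/14 = 4.64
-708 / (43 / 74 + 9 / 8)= -209568/505 = -414.99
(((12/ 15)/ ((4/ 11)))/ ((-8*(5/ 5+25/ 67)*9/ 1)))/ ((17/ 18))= -0.02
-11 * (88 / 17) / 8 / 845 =-121/14365 = -0.01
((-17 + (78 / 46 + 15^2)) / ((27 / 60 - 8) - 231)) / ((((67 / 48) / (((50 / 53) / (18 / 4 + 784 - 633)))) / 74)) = -49728000/175885117 = -0.28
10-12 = -2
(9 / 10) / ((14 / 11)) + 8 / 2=4.71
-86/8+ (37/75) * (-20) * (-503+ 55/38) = 1876403/380 = 4937.90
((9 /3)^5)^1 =243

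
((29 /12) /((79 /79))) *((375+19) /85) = 5713/510 = 11.20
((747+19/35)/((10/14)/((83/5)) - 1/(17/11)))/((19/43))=-793724186/283385 = -2800.87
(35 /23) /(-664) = -35/15272 = 0.00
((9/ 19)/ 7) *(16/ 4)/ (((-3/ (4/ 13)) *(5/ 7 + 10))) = -16/6175 = 0.00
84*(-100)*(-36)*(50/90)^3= 1400000/27 = 51851.85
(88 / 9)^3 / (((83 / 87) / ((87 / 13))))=573117952/87399 = 6557.49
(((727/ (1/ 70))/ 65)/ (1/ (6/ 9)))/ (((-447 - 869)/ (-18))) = 4362/611 = 7.14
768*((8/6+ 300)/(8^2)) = 3616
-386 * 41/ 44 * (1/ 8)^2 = -7913/1408 = -5.62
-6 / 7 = -0.86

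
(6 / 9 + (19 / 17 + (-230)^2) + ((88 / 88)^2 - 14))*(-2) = -5394656/51 = -105777.57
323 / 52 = 6.21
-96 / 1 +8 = -88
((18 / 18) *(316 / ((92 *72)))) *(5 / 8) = 0.03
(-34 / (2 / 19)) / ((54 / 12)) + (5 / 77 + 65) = -4652/693 = -6.71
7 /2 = 3.50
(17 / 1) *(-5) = -85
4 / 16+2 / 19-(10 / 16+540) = -82121/152 = -540.27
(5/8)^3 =125/512 = 0.24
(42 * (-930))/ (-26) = 19530/13 = 1502.31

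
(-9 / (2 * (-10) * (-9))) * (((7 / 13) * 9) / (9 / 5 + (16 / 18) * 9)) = -9/364 = -0.02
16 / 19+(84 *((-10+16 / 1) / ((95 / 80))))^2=65028400/361 = 180134.07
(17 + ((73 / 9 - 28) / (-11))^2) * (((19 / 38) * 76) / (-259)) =-2.97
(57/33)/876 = 19/9636 = 0.00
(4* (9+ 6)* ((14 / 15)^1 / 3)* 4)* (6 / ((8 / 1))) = 56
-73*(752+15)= -55991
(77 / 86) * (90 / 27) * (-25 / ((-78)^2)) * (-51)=163625/261612 = 0.63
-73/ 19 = -3.84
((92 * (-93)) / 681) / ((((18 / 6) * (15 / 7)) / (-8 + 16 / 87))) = 2715104/177741 = 15.28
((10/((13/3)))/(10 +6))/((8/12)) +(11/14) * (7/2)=617/208 = 2.97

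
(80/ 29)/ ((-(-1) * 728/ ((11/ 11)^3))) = 10/2639 = 0.00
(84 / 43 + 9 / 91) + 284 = 1119323/3913 = 286.05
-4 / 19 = -0.21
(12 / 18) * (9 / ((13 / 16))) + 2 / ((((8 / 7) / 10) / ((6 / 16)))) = 2901/208 = 13.95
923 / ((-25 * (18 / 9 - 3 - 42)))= 0.86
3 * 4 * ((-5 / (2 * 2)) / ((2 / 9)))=-135/2 = -67.50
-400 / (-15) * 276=7360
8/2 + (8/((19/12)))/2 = 124/19 = 6.53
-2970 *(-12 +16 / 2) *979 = 11630520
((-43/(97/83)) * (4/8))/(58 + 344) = -3569/77988 = -0.05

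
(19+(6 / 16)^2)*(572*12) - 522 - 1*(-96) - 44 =130911.25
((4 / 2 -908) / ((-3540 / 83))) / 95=12533/56050 = 0.22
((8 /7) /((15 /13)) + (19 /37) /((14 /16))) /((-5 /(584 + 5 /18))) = -32224088/174825 = -184.32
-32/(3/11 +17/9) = -1584/107 = -14.80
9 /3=3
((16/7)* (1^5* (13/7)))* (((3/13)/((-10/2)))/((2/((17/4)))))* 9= -3.75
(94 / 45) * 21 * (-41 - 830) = -573118/15 = -38207.87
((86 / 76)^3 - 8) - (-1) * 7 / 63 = -3180349/493848 = -6.44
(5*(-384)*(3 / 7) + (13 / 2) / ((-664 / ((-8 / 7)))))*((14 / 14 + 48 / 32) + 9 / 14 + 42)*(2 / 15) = -302142452/61005 = -4952.75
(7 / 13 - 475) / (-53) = 6168/689 = 8.95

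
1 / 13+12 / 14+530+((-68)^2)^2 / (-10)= -972611033/455 = -2137606.67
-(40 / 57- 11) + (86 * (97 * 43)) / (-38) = -28288/3 = -9429.33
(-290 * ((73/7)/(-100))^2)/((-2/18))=1390869/49000 = 28.39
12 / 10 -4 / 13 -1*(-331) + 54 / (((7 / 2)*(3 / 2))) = 155691/455 = 342.18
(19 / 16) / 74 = 19/1184 = 0.02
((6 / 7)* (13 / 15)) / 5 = 26/175 = 0.15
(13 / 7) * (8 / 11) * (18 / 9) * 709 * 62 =9143264/77 = 118743.69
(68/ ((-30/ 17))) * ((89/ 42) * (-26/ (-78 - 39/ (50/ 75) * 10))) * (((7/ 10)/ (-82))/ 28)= 1513/1549800 = 0.00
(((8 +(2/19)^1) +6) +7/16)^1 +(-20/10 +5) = 17.54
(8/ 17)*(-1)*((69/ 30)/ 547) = -92/46495 = 0.00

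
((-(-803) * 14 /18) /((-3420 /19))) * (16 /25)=-22484/10125 = -2.22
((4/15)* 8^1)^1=2.13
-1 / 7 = -0.14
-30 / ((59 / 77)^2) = -177870/3481 = -51.10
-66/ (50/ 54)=-1782/25 = -71.28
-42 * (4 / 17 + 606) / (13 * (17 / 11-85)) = 793562/33813 = 23.47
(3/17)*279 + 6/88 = 36879/748 = 49.30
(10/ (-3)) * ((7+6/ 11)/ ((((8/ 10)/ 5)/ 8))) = -1257.58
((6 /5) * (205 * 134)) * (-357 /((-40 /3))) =8826111/10 = 882611.10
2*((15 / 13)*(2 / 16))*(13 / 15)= 0.25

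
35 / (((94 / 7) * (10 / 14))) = 343/94 = 3.65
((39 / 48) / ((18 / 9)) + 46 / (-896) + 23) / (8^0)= 10463/448 = 23.35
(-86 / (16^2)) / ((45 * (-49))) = 43/282240 = 0.00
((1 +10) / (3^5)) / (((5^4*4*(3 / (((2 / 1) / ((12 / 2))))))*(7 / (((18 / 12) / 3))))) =11/76545000 = 0.00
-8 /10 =-4/5 = -0.80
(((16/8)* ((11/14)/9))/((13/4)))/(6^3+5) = 44/180999 = 0.00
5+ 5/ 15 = 16/3 = 5.33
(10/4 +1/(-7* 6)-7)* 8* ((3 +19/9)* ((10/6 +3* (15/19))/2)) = -211600/567 = -373.19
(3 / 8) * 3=9/8 = 1.12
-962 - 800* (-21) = 15838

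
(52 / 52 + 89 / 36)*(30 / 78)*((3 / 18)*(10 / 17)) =3125/23868 = 0.13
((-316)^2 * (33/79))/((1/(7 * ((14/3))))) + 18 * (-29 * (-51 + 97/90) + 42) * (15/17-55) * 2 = -26176272/17 = -1539780.71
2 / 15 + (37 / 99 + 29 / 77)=3062/3465 = 0.88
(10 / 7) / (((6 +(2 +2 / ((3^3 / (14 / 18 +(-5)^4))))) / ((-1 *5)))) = -6075/46228 = -0.13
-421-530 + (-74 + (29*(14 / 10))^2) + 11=15859/25 = 634.36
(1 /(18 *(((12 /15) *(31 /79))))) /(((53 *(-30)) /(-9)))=79/78864 = 0.00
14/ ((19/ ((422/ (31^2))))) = 5908/18259 = 0.32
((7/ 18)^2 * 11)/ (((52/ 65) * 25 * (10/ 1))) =539/64800 = 0.01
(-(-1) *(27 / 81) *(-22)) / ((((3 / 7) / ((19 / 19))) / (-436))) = 67144/9 = 7460.44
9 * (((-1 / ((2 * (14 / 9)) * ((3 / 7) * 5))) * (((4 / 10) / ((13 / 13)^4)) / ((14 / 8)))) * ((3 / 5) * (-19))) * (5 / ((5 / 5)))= 3078/175 = 17.59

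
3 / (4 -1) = 1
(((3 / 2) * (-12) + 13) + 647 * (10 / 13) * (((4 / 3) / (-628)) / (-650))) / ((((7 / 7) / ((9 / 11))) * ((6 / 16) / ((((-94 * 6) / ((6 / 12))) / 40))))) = 203996544/663325 = 307.54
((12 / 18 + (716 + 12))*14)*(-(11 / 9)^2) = -3703084/243 = -15239.03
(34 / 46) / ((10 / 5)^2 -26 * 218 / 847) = -14399/52440 = -0.27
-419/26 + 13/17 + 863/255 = -79337/6630 = -11.97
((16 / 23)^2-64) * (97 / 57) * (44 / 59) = -47801600/593009 = -80.61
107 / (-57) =-107/57 = -1.88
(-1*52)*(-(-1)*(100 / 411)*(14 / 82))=-36400/16851 = -2.16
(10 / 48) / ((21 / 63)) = 5/8 = 0.62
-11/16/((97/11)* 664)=-121/1030528 = 0.00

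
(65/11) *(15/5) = 195/11 = 17.73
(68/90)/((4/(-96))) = -272/15 = -18.13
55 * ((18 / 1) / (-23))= -990/23 = -43.04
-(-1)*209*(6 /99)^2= 76/99 = 0.77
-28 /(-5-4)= 28/9 = 3.11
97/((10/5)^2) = 97/4 = 24.25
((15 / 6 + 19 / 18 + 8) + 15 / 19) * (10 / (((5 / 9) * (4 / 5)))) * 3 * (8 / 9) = 42220/57 = 740.70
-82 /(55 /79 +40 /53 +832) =-343334/3489659 = -0.10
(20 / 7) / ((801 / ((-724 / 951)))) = -14480/5332257 = 0.00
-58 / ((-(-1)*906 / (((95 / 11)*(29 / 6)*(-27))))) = 239685/3322 = 72.15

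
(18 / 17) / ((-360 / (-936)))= 234/85 = 2.75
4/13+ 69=901/13 = 69.31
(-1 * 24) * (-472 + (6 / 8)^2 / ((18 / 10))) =22641/2 = 11320.50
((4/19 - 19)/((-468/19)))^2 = 14161/24336 = 0.58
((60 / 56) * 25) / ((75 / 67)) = 335/14 = 23.93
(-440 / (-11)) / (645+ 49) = 20/347 = 0.06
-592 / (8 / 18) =-1332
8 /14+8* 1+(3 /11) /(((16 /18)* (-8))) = 42051/4928 = 8.53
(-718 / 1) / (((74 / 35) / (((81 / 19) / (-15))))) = 67851/703 = 96.52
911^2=829921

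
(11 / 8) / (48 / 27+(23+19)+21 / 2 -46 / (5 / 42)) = -495/119564 = 0.00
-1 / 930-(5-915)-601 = 287369/930 = 309.00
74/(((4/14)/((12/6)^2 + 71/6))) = 24605/6 = 4100.83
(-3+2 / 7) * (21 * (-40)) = 2280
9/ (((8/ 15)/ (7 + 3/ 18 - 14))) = -1845/16 = -115.31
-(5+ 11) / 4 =-4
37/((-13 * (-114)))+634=939625/1482 = 634.02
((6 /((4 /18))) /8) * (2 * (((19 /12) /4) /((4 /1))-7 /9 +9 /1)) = 14379/256 = 56.17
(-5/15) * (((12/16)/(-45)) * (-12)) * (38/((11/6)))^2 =-17328/605 = -28.64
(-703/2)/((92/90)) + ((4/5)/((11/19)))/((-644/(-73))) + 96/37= -447034979/1310540 = -341.11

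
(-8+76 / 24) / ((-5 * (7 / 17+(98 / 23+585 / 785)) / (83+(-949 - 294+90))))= -190483861/997758 = -190.91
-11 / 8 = -1.38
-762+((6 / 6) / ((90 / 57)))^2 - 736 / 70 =-4864313/6300 = -772.11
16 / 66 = 8/33 = 0.24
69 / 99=0.70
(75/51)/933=25/15861 = 0.00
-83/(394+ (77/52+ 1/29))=-125164/596437 = -0.21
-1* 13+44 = 31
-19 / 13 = -1.46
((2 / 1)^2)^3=64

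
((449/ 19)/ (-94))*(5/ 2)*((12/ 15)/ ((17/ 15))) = -6735/15181 = -0.44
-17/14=-1.21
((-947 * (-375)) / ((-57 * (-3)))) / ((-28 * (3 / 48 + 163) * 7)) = -473500/7286937 = -0.06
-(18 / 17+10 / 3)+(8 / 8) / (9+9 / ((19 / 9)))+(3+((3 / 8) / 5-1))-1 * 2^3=-438757/42840 = -10.24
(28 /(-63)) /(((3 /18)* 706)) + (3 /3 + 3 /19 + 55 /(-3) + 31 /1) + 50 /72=3504731/241452 = 14.52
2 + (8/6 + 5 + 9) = 52/3 = 17.33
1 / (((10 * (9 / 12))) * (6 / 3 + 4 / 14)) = 0.06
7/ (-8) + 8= 57/8 = 7.12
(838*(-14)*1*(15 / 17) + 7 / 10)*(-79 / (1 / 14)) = 973103593/85 = 11448277.56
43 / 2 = 21.50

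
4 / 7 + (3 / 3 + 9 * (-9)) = -556/7 = -79.43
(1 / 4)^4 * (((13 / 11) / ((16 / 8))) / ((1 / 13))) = 169/5632 = 0.03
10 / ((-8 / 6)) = -15/2 = -7.50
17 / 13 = 1.31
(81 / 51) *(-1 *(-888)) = 23976/17 = 1410.35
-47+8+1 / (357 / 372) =-4517/119 = -37.96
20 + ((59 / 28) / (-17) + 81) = 48017/476 = 100.88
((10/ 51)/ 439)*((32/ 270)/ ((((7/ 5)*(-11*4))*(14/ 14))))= -40/46546731 = 0.00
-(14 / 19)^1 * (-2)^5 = 448/19 = 23.58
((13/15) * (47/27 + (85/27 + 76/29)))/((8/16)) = 10192/783 = 13.02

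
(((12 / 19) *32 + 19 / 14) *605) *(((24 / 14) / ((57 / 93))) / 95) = 129116922/336091 = 384.17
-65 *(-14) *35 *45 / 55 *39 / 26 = 429975/11 = 39088.64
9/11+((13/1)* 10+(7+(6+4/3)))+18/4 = 9877/66 = 149.65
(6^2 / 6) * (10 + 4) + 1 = 85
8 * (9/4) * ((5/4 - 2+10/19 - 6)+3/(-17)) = -74421/646 = -115.20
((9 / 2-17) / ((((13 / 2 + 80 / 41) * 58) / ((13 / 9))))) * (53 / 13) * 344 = -9343900/180873 = -51.66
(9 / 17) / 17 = 9/289 = 0.03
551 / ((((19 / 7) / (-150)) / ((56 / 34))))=-852600/17 = -50152.94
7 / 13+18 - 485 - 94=-7286/13 = -560.46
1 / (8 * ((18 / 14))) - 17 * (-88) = 107719/72 = 1496.10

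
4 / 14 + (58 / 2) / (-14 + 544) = 0.34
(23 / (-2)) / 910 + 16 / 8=3617/1820 = 1.99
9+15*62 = 939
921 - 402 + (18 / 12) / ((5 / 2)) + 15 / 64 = 166347/320 = 519.83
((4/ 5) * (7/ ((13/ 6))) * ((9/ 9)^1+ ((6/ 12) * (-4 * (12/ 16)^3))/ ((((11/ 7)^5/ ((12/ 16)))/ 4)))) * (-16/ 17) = -1.79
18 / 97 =0.19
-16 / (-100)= 4/25 = 0.16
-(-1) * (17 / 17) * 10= 10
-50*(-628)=31400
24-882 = -858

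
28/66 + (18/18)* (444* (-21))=-307678/33 = -9323.58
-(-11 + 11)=0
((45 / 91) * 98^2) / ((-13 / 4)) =-246960/169 = -1461.30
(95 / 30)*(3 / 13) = 19/26 = 0.73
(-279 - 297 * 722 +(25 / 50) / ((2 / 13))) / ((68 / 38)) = -16317941/136 = -119984.86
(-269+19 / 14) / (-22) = 3747/308 = 12.17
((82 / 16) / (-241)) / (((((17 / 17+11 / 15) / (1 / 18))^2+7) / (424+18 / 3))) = -220375/23628604 = -0.01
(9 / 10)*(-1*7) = -63/10 = -6.30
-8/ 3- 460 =-1388/3 = -462.67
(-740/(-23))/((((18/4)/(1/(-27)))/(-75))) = 37000/1863 = 19.86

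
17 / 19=0.89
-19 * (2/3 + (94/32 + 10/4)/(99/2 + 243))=-20311/1560 = -13.02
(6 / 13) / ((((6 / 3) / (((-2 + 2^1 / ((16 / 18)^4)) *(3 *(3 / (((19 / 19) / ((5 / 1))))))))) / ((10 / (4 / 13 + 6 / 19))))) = 31613625/157696 = 200.47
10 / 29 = 0.34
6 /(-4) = -3/2 = -1.50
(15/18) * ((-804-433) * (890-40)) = -2628625/3 = -876208.33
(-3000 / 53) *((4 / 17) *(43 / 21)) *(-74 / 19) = 12728000/119833 = 106.21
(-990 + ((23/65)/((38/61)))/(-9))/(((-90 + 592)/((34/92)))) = -374154751/513335160 = -0.73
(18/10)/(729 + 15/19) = 57/23110 = 0.00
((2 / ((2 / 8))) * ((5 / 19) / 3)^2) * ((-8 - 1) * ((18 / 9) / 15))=-80/1083 = -0.07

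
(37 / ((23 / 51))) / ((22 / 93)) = 175491/506 = 346.82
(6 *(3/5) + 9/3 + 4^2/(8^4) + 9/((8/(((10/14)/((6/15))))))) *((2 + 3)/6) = 77171/10752 = 7.18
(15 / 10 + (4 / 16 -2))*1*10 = -5/2 = -2.50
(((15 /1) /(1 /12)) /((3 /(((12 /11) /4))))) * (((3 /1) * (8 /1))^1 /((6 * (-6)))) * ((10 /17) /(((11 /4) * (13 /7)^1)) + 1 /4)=-106530/26741 = -3.98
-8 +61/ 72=-515/72 = -7.15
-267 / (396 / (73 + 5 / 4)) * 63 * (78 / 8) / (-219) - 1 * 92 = 226195/4672 = 48.42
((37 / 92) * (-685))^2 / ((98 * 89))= 642369025/73823008 = 8.70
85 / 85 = 1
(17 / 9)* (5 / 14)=85/126 = 0.67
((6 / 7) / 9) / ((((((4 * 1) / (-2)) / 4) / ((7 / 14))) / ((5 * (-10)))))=100/21 = 4.76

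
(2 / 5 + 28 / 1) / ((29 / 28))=3976/145 = 27.42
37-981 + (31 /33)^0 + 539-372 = -776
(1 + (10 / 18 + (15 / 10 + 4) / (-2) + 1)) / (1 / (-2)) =7/18 = 0.39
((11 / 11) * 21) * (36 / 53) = 14.26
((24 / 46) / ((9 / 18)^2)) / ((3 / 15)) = 240/23 = 10.43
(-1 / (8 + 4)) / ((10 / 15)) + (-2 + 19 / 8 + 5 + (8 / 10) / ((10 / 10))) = 121/20 = 6.05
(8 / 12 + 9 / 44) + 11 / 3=599/132 = 4.54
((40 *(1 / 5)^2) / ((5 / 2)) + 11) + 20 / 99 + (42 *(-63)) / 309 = 835877/254925 = 3.28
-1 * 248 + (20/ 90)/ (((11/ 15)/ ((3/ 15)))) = -8182/33 = -247.94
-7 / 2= -3.50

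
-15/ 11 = -1.36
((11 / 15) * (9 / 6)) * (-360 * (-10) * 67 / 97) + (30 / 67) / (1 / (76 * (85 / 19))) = 18765840/6499 = 2887.50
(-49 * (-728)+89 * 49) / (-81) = -494.23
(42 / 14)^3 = 27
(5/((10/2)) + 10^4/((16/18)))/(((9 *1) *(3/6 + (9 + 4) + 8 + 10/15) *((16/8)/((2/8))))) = 11251/1596 = 7.05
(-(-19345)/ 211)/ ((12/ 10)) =96725/1266 = 76.40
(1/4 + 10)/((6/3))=41/8 = 5.12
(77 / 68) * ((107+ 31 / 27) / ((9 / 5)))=281050/4131 = 68.03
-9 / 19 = -0.47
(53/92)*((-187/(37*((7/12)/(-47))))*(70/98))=6987255/41699 = 167.56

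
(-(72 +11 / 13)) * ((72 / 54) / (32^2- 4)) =-947/9945 = -0.10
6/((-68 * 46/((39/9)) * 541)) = -13/846124 = 0.00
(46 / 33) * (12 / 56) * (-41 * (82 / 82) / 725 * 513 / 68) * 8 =-967518/949025 = -1.02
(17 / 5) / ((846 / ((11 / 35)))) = 187/148050 = 0.00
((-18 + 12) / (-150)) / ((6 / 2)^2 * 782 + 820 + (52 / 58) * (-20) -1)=29/5683325 = 0.00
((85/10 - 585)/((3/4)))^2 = 5317636/9 = 590848.44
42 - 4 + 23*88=2062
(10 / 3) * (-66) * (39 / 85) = -1716/17 = -100.94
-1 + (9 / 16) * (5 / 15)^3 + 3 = 97/48 = 2.02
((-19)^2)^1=361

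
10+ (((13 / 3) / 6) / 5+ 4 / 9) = 953/90 = 10.59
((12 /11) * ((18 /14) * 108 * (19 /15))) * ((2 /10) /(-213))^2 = 8208/48519625 = 0.00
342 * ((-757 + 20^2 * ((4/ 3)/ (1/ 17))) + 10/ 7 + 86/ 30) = 99518124/35 = 2843374.97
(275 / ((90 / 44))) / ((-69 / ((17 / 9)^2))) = -349690/50301 = -6.95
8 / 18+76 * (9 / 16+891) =2439331/36 = 67759.19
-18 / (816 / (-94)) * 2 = 4.15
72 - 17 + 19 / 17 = 56.12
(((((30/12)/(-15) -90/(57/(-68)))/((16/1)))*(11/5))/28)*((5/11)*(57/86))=12221/77056 = 0.16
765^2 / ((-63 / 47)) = -3056175/7 = -436596.43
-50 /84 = -25/42 = -0.60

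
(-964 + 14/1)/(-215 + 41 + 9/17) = 16150/2949 = 5.48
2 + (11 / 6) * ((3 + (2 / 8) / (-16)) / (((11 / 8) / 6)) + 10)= 1061/24 = 44.21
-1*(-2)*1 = 2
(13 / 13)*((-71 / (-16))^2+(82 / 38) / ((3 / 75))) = 358179/4864 = 73.64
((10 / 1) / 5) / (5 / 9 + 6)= 0.31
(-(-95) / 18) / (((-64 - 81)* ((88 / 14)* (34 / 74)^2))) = -182077/6637752 = -0.03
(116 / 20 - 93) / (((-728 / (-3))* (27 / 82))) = -4469/4095 = -1.09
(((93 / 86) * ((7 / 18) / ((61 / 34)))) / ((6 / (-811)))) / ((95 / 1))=-2991779/8970660 = -0.33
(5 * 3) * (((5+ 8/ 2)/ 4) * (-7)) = -945/4 = -236.25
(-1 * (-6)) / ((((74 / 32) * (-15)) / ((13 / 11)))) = -416/2035 = -0.20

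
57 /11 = 5.18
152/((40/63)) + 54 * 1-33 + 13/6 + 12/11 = 87007/330 = 263.66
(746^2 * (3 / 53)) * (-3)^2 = 15025932/53 = 283508.15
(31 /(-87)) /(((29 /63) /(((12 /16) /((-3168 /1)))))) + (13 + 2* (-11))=-10656935/1184128 = -9.00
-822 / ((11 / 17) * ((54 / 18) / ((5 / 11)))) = -23290/121 = -192.48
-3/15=-1/5 = -0.20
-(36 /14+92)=-94.57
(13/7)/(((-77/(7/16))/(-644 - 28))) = 78/11 = 7.09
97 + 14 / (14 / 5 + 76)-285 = -37001/197 = -187.82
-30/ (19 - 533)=15/257 = 0.06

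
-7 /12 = -0.58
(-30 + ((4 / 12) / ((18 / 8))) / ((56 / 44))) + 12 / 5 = -25972/945 = -27.48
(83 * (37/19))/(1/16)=49136/19 = 2586.11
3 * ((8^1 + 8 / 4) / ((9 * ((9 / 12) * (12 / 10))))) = 100/27 = 3.70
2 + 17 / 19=55/19 = 2.89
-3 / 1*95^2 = -27075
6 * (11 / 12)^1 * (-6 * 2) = -66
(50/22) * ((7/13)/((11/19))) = 3325/1573 = 2.11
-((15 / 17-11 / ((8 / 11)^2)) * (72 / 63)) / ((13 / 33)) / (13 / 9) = 6435099/160888 = 40.00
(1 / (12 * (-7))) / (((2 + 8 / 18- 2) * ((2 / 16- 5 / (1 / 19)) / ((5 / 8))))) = 5/28336 = 0.00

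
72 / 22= 36/11 = 3.27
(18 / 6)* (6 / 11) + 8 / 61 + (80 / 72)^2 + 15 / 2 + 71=8859439/108702 = 81.50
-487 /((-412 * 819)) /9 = 487/3036852 = 0.00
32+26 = 58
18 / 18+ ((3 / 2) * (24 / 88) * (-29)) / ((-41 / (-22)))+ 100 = 3880/41 = 94.63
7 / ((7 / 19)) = 19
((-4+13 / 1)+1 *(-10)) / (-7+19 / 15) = 15/86 = 0.17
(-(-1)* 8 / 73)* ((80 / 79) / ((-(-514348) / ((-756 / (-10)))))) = 12096/741561229 = 0.00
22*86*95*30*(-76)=-409807200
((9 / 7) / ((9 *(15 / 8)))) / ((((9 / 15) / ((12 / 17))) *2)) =16/357 = 0.04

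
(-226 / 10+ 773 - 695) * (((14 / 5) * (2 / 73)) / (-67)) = -0.06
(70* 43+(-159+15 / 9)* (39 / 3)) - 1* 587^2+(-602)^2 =56399/3 = 18799.67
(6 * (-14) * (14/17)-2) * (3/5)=-726/17 = -42.71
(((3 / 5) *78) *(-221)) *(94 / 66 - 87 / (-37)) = -15893436/407 = -39050.21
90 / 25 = 18/5 = 3.60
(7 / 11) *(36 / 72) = 7/22 = 0.32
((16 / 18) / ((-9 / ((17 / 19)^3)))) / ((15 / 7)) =-275128/8333685 = -0.03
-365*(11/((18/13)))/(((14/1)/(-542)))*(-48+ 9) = -4378166.31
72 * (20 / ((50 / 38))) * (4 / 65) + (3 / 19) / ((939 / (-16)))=130162736/1932775 = 67.35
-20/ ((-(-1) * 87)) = -20/87 = -0.23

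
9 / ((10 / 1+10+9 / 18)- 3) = 18/35 = 0.51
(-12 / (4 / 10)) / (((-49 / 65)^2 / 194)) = -24589500/2401 = -10241.36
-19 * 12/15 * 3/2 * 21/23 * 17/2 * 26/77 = -75582/1265 = -59.75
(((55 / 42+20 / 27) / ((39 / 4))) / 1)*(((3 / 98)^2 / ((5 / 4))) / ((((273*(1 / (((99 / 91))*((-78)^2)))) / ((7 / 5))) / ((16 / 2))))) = 65472/1529437 = 0.04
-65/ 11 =-5.91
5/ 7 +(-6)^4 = 1296.71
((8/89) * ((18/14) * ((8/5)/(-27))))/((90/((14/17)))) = -64/1021275 = 0.00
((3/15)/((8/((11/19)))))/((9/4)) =11/1710 = 0.01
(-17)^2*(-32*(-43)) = 397664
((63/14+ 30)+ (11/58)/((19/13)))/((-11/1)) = -19081/6061 = -3.15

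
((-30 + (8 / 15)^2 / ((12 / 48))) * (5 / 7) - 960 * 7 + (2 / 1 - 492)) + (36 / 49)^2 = -781173572/108045 = -7230.08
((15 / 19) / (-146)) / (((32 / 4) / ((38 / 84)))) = -5/16352 = 0.00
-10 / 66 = -5/33 = -0.15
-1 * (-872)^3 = 663054848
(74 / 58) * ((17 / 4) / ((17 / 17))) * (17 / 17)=629/116 = 5.42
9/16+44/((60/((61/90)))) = 11443/10800 = 1.06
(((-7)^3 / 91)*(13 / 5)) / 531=-49/2655 = -0.02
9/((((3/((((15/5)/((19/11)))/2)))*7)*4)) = 99/1064 = 0.09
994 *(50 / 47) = 49700/47 = 1057.45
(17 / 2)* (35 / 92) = 595/184 = 3.23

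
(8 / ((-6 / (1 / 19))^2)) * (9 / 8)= 1/1444 = 0.00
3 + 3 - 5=1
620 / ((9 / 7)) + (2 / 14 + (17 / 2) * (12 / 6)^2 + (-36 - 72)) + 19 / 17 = 438556/1071 = 409.48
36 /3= 12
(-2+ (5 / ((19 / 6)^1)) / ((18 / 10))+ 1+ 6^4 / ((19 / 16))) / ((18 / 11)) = 666.87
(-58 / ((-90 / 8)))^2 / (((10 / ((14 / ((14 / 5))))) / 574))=15447488/2025 = 7628.39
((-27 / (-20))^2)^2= 531441/160000 = 3.32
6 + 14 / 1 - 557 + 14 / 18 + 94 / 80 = -192617/360 = -535.05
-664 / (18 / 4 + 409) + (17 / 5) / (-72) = -492139/297720 = -1.65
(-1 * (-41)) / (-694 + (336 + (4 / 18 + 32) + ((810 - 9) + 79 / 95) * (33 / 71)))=2488905/2847338 = 0.87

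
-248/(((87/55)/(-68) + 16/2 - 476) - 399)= 927520/3242667 = 0.29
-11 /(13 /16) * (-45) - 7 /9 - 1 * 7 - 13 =588.45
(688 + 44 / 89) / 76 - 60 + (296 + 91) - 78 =436378/1691 = 258.06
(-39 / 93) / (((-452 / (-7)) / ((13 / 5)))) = -1183/70060 = -0.02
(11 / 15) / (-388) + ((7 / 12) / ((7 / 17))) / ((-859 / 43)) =-30332/416615 = -0.07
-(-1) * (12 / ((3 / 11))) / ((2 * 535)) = 22/535 = 0.04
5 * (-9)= -45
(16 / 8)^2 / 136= 1/34 = 0.03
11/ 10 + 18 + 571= 5901/10 = 590.10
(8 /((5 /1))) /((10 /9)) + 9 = 261/25 = 10.44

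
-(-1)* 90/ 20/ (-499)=-9/998 = -0.01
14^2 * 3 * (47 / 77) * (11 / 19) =3948/19 = 207.79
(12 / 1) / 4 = 3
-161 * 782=-125902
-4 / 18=-2/9 = -0.22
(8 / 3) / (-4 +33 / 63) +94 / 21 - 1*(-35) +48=132925/1533 = 86.71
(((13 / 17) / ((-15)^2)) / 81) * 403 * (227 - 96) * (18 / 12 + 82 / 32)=8922017/991440 = 9.00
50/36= 25/18 = 1.39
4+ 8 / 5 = 28/5 = 5.60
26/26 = 1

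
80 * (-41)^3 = -5513680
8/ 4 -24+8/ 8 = -21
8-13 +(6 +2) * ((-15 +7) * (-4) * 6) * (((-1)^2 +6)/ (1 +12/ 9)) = 4603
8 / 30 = 0.27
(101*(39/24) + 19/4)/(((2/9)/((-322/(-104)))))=1957599/832 = 2352.88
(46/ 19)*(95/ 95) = 46/19 = 2.42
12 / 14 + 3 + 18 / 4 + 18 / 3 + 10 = 341/14 = 24.36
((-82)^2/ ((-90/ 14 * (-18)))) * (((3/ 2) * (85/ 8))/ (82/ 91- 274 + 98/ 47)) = -855566803/250371216 = -3.42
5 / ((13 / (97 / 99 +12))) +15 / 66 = 13435/2574 = 5.22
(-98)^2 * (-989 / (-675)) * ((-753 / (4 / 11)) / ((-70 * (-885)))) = -936605747/1991250 = -470.36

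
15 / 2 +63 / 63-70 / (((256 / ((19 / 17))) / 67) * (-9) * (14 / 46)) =312859/19584 = 15.98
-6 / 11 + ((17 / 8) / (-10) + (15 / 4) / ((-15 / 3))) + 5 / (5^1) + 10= 8353/880 = 9.49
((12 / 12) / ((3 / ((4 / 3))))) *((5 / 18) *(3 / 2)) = 0.19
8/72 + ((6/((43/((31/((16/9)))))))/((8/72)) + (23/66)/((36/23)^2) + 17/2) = 112738097/3678048 = 30.65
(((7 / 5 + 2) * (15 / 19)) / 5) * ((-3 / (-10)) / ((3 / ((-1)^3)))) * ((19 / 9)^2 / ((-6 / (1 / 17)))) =19/8100 = 0.00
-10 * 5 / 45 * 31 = -310/9 = -34.44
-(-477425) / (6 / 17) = 8116225/6 = 1352704.17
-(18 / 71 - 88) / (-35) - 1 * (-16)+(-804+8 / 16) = -112181/142 = -790.01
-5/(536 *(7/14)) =-5/268 = -0.02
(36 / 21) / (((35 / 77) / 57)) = 7524/35 = 214.97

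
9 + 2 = 11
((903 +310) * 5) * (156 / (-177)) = -315380/59 = -5345.42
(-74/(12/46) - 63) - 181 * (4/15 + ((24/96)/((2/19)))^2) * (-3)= 2860.99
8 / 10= 4/5 = 0.80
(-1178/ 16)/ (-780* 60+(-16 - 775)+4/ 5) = 2945/1903608 = 0.00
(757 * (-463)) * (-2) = 700982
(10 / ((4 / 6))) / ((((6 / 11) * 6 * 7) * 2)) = 55/168 = 0.33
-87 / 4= -21.75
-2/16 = -1/8 = -0.12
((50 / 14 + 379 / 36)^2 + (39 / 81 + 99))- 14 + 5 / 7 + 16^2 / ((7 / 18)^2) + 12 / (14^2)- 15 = 124644337/63504 = 1962.78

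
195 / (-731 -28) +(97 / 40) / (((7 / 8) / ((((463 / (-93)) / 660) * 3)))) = -5264453/16470300 = -0.32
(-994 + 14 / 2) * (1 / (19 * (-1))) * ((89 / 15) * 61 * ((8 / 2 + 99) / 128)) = 183972523/12160 = 15129.32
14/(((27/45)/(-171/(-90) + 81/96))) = 3073/48 = 64.02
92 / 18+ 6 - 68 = -512/9 = -56.89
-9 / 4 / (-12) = 3/16 = 0.19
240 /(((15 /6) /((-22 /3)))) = -704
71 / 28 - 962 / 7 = -3777/28 = -134.89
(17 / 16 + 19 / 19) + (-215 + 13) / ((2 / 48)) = -77535/16 = -4845.94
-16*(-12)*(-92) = -17664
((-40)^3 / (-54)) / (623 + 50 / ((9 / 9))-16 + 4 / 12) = 8000/4437 = 1.80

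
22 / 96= 11/48 = 0.23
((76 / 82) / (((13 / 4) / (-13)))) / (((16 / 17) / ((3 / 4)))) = -969/328 = -2.95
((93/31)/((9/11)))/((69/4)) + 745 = 154259/207 = 745.21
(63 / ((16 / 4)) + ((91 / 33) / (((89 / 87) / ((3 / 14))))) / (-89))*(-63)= -345680433/348524 = -991.84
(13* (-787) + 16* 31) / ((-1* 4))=9735/4 = 2433.75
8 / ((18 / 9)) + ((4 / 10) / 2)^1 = 21/5 = 4.20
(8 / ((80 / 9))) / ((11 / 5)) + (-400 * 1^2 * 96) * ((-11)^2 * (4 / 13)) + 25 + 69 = -408856199/286 = -1429567.13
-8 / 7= -1.14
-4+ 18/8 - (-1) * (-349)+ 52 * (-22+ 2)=-1390.75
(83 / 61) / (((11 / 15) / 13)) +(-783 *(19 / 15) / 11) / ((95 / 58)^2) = -15118869/1593625 = -9.49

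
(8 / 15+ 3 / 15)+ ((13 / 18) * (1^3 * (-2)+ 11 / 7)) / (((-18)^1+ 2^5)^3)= 140837/192080 = 0.73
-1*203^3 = -8365427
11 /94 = 0.12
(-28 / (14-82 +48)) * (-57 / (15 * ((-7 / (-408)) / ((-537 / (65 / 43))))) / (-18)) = -9944524/1625 = -6119.71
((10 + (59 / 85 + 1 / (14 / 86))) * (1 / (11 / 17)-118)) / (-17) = 1833294/15895 = 115.34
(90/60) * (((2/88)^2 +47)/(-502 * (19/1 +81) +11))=-272979/194331808 = 0.00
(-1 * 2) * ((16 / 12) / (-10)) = 4/15 = 0.27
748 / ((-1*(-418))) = 34/19 = 1.79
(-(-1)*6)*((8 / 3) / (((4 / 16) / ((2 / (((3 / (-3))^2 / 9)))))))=1152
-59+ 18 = -41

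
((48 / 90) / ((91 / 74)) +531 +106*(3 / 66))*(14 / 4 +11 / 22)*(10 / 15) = 1430.01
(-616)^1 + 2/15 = -9238/15 = -615.87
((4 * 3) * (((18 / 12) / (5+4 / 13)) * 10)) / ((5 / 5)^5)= 780/23 = 33.91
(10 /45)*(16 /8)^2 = 0.89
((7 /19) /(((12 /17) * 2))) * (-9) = -357/152 = -2.35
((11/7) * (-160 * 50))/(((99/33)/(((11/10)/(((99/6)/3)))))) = -17600/21 = -838.10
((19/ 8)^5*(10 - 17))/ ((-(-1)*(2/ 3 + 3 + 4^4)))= -2736741/1343488 = -2.04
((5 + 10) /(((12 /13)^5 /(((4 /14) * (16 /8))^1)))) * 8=1856465/18144 = 102.32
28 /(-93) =-28/93 = -0.30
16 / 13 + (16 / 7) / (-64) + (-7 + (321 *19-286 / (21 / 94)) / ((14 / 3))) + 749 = 1775.80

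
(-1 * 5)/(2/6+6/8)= -60/13 = -4.62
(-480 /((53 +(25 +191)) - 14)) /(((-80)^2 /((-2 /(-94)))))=-1/159800 = 0.00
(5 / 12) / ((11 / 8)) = 10/33 = 0.30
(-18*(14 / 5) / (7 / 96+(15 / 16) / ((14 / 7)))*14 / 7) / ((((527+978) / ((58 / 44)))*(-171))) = 2784/2920775 = 0.00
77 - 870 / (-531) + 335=73214/177 = 413.64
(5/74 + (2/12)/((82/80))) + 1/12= 5707/18204 = 0.31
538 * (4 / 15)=143.47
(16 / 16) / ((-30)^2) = 1/900 = 0.00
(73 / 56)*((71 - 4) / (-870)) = -0.10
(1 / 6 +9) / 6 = 55/36 = 1.53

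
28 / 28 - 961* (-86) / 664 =41655/332 = 125.47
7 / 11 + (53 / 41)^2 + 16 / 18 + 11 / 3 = 1142125/166419 = 6.86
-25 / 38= -0.66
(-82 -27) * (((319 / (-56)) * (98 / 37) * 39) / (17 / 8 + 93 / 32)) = 10848552/851 = 12748.00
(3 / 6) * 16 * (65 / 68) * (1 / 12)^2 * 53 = 3445/1224 = 2.81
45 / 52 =0.87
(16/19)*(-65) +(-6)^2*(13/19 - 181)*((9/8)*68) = -9436244/19 = -496644.42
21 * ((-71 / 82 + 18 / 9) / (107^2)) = 1953/938818 = 0.00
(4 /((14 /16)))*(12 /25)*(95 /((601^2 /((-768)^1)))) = -5603328/12642035 = -0.44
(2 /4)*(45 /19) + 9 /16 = 531/304 = 1.75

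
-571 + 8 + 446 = -117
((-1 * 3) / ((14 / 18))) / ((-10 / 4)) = 54/35 = 1.54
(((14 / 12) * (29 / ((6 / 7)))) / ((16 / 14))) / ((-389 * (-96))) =9947/10755072 = 0.00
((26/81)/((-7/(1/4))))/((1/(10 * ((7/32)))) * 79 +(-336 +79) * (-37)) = -65/54120798 = 0.00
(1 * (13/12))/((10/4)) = 13/30 = 0.43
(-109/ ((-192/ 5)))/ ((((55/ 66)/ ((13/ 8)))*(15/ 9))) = 4251/1280 = 3.32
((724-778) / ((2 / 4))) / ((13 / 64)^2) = -442368/169 = -2617.56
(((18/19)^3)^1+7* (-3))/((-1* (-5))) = -138207/34295 = -4.03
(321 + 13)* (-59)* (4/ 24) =-9853/3 = -3284.33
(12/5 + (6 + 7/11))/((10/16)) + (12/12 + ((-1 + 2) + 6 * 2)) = 7826/275 = 28.46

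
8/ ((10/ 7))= 28/5 = 5.60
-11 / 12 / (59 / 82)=-451/354 = -1.27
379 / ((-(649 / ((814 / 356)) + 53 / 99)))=-1388277/1041659 = -1.33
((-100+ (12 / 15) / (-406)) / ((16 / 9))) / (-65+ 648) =-456759/4733960 = -0.10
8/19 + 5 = 103/19 = 5.42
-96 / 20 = -24/5 = -4.80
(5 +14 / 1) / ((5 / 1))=19/5 = 3.80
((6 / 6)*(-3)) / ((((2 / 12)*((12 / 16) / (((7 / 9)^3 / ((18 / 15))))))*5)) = -1.88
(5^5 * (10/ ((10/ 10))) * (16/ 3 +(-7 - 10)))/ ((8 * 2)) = -546875/24 = -22786.46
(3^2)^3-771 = -42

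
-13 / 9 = -1.44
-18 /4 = -9/2 = -4.50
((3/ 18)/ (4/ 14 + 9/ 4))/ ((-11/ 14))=-196/2343 = -0.08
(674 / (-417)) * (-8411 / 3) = 5669014/1251 = 4531.59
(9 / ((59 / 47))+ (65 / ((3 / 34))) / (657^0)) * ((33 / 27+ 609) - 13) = 707667125/1593 = 444235.48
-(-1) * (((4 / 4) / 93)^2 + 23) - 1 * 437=-3580685/8649 = -414.00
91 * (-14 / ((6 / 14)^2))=-62426/9 = -6936.22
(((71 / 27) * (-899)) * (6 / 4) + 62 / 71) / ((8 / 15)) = -22653715/3408 = -6647.22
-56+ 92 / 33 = -53.21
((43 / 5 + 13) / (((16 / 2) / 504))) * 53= 360612/5 = 72122.40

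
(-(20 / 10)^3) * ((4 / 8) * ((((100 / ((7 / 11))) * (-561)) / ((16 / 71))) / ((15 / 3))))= 2190705/7 = 312957.86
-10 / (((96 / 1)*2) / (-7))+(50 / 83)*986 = 594.34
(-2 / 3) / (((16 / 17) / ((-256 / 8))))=68/3 = 22.67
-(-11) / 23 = 11/23 = 0.48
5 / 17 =0.29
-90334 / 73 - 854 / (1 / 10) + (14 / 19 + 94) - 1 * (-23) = -13398025/1387 = -9659.72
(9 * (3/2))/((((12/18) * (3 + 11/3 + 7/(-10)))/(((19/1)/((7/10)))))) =115425/1253 = 92.12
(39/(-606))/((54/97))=-1261/10908 = -0.12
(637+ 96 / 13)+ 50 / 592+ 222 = 3334173/3848 = 866.47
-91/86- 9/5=-1229/430 = -2.86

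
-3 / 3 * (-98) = 98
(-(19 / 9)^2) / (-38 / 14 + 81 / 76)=2.70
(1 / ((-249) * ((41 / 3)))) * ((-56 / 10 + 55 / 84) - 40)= 18877/1429260 = 0.01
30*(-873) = -26190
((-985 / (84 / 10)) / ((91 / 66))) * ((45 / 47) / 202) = -2437875/6047678 = -0.40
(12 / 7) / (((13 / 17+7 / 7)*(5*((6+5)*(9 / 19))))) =646/17325 = 0.04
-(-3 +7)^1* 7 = -28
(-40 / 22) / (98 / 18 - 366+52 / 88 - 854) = 72/48073 = 0.00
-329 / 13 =-25.31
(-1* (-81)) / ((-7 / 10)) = -810/7 = -115.71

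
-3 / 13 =-0.23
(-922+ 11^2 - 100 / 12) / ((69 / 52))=-126256/207 = -609.93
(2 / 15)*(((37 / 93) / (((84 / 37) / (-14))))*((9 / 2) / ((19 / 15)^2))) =-20535/22382 = -0.92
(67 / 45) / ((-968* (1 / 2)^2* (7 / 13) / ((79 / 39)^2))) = -418147/8918910 = -0.05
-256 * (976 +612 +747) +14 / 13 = -597758.92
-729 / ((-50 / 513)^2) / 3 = -25580.03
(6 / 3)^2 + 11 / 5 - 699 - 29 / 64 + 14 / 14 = -221521/320 = -692.25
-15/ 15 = -1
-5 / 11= -0.45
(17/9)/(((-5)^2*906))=17/203850 = 0.00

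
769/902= 0.85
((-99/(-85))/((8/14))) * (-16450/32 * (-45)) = 51299325/1088 = 47150.11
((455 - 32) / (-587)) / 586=-423/343982 = 0.00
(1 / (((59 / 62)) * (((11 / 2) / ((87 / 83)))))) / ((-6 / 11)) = -1798/4897 = -0.37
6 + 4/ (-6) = 16/3 = 5.33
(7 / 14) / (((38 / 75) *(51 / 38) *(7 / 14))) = 1.47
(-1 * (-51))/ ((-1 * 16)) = -51/16 = -3.19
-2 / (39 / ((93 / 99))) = -62/1287 = -0.05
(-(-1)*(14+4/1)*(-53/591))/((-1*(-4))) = -159/394 = -0.40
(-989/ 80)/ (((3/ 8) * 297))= -0.11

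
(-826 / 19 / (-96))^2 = 170569/831744 = 0.21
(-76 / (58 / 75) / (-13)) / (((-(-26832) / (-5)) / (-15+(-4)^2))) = -2375/1685944 = 0.00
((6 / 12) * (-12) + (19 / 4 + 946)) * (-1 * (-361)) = 1364219/4 = 341054.75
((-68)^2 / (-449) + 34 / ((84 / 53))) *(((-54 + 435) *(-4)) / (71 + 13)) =-26713307/132006 = -202.36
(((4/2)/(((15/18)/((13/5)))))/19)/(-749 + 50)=-52/110675 = 0.00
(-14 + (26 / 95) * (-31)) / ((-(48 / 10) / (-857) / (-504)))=38441592/19 = 2023241.68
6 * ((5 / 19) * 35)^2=183750/361 = 509.00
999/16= 62.44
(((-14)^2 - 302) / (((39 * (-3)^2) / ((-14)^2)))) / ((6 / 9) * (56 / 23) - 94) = 238924/372879 = 0.64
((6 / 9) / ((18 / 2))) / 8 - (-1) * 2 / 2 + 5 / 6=199/108 = 1.84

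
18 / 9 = 2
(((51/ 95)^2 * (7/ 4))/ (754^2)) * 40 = 18207/513085690 = 0.00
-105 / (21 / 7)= -35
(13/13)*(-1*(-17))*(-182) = -3094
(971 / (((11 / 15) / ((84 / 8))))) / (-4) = -305865/88 = -3475.74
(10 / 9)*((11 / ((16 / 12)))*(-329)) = -18095/6 = -3015.83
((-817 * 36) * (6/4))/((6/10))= -73530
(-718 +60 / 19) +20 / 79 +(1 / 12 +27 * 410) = 10355.49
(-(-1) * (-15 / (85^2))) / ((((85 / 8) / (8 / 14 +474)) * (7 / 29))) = -2312112/6018425 = -0.38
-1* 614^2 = -376996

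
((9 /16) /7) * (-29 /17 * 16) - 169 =-20372/119 = -171.19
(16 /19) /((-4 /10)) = -40/19 = -2.11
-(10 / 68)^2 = -25/1156 = -0.02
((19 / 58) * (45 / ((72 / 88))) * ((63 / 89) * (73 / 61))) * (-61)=-4805955/5162 = -931.03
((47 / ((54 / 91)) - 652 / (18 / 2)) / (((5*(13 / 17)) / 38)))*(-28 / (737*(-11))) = 660212/2845557 = 0.23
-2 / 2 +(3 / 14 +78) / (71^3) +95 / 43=260606293/215462422 = 1.21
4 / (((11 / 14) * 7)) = 8/11 = 0.73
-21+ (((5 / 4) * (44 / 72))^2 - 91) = -577583/5184 = -111.42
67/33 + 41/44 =391/132 = 2.96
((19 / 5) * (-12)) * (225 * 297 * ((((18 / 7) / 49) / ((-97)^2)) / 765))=-1218888/54863879 = -0.02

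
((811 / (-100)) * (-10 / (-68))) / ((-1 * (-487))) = -811/331160 = 0.00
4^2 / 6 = 8/3 = 2.67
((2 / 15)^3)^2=64/11390625 = 0.00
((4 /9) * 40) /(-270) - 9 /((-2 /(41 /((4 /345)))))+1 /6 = 30935311/1944 = 15913.23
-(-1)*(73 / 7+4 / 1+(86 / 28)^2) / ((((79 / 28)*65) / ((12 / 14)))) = 28062/251615 = 0.11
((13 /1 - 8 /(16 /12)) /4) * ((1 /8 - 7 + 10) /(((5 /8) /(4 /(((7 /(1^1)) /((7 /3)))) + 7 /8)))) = 1855/96 = 19.32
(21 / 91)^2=9/169 = 0.05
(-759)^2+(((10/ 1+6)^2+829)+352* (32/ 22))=577678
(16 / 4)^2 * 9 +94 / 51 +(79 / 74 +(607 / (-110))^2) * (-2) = 945357587/11416350 = 82.81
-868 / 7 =-124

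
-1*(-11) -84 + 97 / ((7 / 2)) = -317/7 = -45.29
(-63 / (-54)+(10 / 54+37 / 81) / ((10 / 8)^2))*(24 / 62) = 0.61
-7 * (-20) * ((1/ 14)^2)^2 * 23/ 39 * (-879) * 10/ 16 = -168475/142688 = -1.18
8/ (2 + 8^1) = 4/5 = 0.80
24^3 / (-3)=-4608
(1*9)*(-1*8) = -72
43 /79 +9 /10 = 1141/790 = 1.44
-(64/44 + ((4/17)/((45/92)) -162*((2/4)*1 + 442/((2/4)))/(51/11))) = 260053247/8415 = 30903.53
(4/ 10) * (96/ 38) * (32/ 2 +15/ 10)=336/19 = 17.68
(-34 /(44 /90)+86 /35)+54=-5039/385 = -13.09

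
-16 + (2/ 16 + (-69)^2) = 37961/8 = 4745.12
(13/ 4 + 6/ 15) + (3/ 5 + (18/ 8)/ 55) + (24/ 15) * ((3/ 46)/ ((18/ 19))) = 16702/3795 = 4.40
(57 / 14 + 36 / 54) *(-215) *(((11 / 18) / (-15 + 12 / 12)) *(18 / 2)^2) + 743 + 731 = 1989713/392 = 5075.80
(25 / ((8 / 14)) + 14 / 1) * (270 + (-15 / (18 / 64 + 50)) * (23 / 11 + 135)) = 42576345/3218 = 13230.69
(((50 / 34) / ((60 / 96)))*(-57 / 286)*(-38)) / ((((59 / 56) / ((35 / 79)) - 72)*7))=-12129600/331731829 = -0.04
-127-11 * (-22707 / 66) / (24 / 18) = 21691/8 = 2711.38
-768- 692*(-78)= 53208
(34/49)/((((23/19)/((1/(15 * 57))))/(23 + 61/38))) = 3179/192717 = 0.02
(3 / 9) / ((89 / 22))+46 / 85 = 0.62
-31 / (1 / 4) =-124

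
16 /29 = 0.55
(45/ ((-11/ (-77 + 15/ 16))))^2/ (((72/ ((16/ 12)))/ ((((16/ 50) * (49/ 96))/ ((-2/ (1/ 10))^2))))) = 72573361/99123200 = 0.73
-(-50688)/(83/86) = 4359168/83 = 52520.10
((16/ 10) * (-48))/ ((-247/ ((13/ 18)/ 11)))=64/3135 = 0.02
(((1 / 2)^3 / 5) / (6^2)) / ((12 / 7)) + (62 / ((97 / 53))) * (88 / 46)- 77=-470052223/38551680 = -12.19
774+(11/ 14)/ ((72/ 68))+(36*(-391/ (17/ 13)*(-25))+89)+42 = 68041447/252 = 270005.74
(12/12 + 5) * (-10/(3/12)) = -240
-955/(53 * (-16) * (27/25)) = 23875/22896 = 1.04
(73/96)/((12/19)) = 1387/1152 = 1.20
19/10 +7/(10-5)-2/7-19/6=-16/105 = -0.15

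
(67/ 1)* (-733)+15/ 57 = -933104/19 = -49110.74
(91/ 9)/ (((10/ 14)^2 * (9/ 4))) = 17836/2025 = 8.81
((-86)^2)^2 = 54700816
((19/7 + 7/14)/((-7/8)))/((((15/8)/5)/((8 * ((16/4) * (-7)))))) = 2194.29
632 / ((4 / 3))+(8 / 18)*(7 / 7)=4270/9 = 474.44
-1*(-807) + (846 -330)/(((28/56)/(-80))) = -81753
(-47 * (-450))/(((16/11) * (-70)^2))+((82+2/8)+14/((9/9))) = 155573/1568 = 99.22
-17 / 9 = -1.89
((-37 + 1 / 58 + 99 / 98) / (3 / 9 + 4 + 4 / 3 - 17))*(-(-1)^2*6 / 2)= -460053/48314 = -9.52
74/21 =3.52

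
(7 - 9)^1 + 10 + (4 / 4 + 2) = 11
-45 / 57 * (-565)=8475/19 = 446.05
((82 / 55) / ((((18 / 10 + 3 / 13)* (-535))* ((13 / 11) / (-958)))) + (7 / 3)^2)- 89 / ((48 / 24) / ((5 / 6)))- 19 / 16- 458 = -415003243/847440 = -489.71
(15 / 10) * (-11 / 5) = -33/10 = -3.30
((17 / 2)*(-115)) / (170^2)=-23/680 = -0.03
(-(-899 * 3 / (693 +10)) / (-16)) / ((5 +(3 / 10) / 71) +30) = -33015/4819768 = -0.01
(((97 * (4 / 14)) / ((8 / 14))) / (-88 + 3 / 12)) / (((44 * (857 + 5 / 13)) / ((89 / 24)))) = -8633/158897376 = 0.00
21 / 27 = 7/9 = 0.78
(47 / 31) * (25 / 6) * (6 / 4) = 1175/124 = 9.48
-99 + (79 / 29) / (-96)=-275695/2784 = -99.03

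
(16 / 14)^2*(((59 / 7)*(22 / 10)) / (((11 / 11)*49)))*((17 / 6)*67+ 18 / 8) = 4787024/50421 = 94.94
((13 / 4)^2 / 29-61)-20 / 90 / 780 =-49377157/814320 = -60.64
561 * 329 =184569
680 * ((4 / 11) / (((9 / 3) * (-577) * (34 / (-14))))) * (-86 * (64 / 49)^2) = -56360960/6531063 = -8.63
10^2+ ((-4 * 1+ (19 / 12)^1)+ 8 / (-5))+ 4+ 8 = 6479/60 = 107.98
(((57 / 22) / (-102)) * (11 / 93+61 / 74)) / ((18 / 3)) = -123253/30886416 = 0.00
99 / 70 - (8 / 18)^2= 6899/5670 = 1.22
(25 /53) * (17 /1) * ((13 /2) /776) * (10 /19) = 0.04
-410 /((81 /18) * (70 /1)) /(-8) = 41/252 = 0.16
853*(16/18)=6824/9 = 758.22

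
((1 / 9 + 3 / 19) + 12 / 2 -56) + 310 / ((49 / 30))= 1173604/8379 = 140.06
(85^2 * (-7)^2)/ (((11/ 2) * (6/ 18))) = 2124150/11 = 193104.55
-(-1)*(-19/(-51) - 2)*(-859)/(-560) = -71297/28560 = -2.50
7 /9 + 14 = 14.78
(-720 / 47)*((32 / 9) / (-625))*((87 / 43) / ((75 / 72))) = 1069056/6315625 = 0.17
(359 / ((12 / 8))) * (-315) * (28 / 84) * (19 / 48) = -238735/24 = -9947.29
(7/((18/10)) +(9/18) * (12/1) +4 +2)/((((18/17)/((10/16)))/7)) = 85085/1296 = 65.65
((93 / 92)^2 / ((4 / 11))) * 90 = 4281255/16928 = 252.91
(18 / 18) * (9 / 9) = 1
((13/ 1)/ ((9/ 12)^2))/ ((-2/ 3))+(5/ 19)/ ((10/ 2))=-1973/57 = -34.61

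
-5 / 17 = -0.29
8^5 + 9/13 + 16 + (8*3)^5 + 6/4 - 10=207880405/26 = 7995400.19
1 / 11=0.09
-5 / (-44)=5/44 = 0.11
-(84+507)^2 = -349281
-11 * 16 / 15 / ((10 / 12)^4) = -76032/3125 = -24.33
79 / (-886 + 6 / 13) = -1027/11512 = -0.09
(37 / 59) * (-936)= -34632/59 = -586.98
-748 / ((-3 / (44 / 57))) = 32912/171 = 192.47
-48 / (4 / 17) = -204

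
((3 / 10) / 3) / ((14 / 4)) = 1/35 = 0.03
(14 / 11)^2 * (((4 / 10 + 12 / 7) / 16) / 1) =0.21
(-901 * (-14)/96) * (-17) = -2233.73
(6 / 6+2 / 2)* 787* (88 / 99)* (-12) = -50368/3 = -16789.33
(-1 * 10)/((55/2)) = -4/11 = -0.36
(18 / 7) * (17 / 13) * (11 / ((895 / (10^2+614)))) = 343332/11635 = 29.51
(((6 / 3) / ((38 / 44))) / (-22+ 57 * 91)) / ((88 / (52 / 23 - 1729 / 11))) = -7839/9931262 = 0.00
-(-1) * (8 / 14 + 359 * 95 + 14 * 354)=39061.57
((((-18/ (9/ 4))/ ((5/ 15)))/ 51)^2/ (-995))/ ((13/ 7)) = -448/3738215 = 0.00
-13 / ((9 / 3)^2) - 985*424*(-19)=71416427/9 = 7935158.56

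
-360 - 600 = -960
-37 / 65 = -0.57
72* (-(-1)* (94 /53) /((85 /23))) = 155664/4505 = 34.55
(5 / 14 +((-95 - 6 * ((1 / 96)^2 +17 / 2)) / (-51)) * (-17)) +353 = 304.69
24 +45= 69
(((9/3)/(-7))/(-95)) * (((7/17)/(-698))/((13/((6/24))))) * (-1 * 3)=9/58618040 = 0.00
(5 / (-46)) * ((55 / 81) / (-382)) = 275/1423332 = 0.00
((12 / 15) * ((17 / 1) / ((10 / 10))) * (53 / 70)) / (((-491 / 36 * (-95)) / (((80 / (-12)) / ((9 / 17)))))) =-490144/4897725 = -0.10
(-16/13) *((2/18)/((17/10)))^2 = -1600/304317 = -0.01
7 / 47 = 0.15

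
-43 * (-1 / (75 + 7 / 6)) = 258/457 = 0.56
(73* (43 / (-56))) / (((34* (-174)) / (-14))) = -3139/23664 = -0.13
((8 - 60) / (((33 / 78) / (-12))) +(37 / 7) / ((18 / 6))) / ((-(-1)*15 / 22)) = 682222/315 = 2165.78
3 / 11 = 0.27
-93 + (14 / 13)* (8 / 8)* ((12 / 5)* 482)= 74931/65 = 1152.78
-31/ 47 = -0.66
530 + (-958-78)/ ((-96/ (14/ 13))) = 84493/156 = 541.62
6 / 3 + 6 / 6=3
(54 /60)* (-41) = -369/10 = -36.90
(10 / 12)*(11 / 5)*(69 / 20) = 253/40 = 6.32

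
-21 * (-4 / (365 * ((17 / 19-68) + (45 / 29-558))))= -7714/20900995 = 0.00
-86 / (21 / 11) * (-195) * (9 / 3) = 184470/7 = 26352.86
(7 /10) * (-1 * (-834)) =2919/5 = 583.80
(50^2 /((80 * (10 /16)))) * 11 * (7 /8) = 1925/4 = 481.25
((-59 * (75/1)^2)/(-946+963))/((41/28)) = -9292500/697 = -13332.14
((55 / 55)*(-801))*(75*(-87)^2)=-454707675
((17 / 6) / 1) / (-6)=-17/36 = -0.47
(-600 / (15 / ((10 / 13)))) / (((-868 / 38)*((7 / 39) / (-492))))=-5608800/1519 = -3692.43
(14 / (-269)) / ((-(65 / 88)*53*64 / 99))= 7623/3706820 = 0.00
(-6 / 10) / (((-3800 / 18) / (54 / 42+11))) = 1161/33250 = 0.03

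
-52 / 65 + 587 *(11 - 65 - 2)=-164364/5 = -32872.80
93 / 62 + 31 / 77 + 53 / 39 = 19589/6006 = 3.26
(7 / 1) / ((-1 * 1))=-7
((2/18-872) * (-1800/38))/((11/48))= 1982400/11 = 180218.18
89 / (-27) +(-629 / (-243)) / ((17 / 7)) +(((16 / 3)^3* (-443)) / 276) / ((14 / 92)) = -2725586/1701 = -1602.34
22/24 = 11/12 = 0.92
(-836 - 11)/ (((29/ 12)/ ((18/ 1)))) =-6308.69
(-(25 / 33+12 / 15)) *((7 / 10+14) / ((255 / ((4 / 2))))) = -12593/70125 = -0.18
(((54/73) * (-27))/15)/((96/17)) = -1377/5840 = -0.24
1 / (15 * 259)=1/3885 = 0.00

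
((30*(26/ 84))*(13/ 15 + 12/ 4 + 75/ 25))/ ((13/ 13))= 1339/21 = 63.76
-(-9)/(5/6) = 54/5 = 10.80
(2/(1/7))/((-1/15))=-210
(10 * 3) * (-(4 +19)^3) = -365010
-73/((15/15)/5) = -365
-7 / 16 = -0.44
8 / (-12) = -2/3 = -0.67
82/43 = 1.91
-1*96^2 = -9216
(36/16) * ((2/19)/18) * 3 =3/76 = 0.04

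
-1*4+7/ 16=-57/16 = -3.56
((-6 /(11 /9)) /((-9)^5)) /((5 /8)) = 16/120285 = 0.00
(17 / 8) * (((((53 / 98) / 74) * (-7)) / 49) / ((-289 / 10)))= 265/3451952 = 0.00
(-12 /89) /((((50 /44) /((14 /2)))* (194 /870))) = -160776/43165 = -3.72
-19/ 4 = -4.75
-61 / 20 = -3.05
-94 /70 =-47/35 = -1.34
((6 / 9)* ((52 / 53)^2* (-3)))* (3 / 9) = -5408/8427 = -0.64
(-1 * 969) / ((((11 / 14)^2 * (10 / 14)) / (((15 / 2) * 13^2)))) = -337020138/121 = -2785290.40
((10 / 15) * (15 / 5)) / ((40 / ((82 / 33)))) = 41/330 = 0.12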